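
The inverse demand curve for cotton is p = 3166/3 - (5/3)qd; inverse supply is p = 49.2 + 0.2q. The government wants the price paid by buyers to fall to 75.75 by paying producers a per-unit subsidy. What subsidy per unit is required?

At a buyer price of 75.75, quantity demanded is 633.2 − 0.6·75.75 = 587.75.
Sellers supply 587.75 only when they receive ps = 49.2 + 0.2·587.75 = 166.75.
s = ps − pb = 166.75 − 75.75 = 91.

Required subsidy s = 91 per unit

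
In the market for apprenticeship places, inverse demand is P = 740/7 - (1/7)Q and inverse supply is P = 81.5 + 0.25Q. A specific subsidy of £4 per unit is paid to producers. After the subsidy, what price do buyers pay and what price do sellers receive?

Pre-subsidy: 740/7 - (1/7)Q = 81.5 + 0.25Q gives Q* = 678/11 and P* = 1066/11.
With the subsidy, sellers receive Ps = Pb + 4 for each unit, where Pb is the price buyers pay.
On the curves, Pb = 740/7 - (1/7)Q and Ps = 81.5 + 0.25Q; the wedge Ps − Pb = 4 gives 81.5 + 0.25Q − (740/7 - (1/7)Q) = 4, so Q' = 790/11.
Then Pb = 740/7 − (1/7)·(790/11) = 1050/11 and Ps = 81.5 + 0.25·(790/11) = 1094/11.

Buyers pay 1050/11; sellers receive 1094/11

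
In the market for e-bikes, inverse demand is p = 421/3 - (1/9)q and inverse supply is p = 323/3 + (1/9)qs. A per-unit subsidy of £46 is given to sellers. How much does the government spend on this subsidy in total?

Pre-subsidy: 421/3 - (1/9)q = 323/3 + (1/9)q gives q* = 147 and p* = 124.
With the subsidy, sellers receive ps = pb + 46 for each unit, where pb is the price buyers pay.
On the curves, pb = 421/3 - (1/9)q and ps = 323/3 + (1/9)q; the wedge ps − pb = 46 gives 323/3 + (1/9)q − (421/3 - (1/9)q) = 46, so q' = 354.
Then pb = 421/3 − (1/9)·354 = 101 and ps = 323/3 + (1/9)·354 = 147.
Government outlay = subsidy × quantity = 46 × 354 = 16284.

Government cost = £16284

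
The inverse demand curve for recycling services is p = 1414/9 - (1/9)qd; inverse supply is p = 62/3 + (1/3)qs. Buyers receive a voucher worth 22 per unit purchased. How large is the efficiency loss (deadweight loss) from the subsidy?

Deadweight loss = 544.5

Pre-subsidy: 1414/9 - (1/9)q = 62/3 + (1/3)q gives q* = 307 and p* = 123.
With the rebate, buyers effectively pay pb = ps − 22, where ps is the price sellers receive.
On the curves, pb = 1414/9 - (1/9)q and ps = 62/3 + (1/3)q; the wedge ps − pb = 22 gives 62/3 + (1/3)q − (1414/9 - (1/9)q) = 22, so q' = 356.5.
Then pb = 1414/9 − (1/9)·356.5 = 117.5 and ps = 62/3 + (1/3)·356.5 = 139.5.
The subsidy expands output by 356.5 − 307 = 49.5 past the efficient level; on those units the gap between marginal cost and willingness to pay runs from 0 up to 22.
DWL = ½ × 22 × 49.5 = 544.5.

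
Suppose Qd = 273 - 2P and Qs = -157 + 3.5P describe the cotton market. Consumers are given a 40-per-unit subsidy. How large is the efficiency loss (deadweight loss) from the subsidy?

Pre-subsidy: 273 - 2P = -157 + 3.5P gives P* = 860/11, Q* = 1283/11.
With the rebate, buyers effectively pay Pb = Ps − 40, where Ps is the price sellers receive.
Demand in terms of Ps becomes Qd = 273 − 2(Ps − 40) = 353 - 2Ps. Setting this equal to supply: 353 - 2Ps = -157 + 3.5Ps, so Ps = 1020/11.
Buyers pay Pb = 1020/11 − 40 = 580/11; Q' = -157 + 3.5·(1020/11) = 1843/11.
The subsidy expands output by 1843/11 − 1283/11 = 560/11 past the efficient level; on those units the gap between marginal cost and willingness to pay runs from 0 up to 40.
DWL = ½ × 40 × 560/11 = 11200/11.

Deadweight loss = 11200/11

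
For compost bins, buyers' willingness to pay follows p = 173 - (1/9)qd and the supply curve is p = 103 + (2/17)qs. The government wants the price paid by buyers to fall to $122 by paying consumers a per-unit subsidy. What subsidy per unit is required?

At a buyer price of 122, quantity demanded is 1557 − 9·122 = 459.
Sellers supply 459 only when they receive ps = 103 + (2/17)·459 = 157.
s = ps − pb = 157 − 122 = 35.

Required subsidy s = $35 per unit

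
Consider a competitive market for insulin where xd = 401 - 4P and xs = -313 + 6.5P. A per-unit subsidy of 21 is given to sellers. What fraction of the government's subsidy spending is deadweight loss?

Pre-subsidy: 401 - 4P = -313 + 6.5P gives P* = 68, x* = 129.
With the subsidy, sellers receive Ps = Pb + 21 for each unit, where Pb is the price buyers pay.
Supply in terms of Pb becomes xs = -313 + 6.5(Pb + 21) = -176.5 + 6.5Pb. Setting this equal to demand: 401 - 4Pb = -176.5 + 6.5Pb, so Pb = 55.
Sellers receive Ps = 55 + 21 = 76; x' = 401 − 4·55 = 181.
ΔCS = ½(129 + 181)(68 − 55) = 2015; ΔPS = ½(129 + 181)(76 − 68) = 1240.
Government spending = 21 × 181 = 3801.
DWL = ½ × 21 × (181 − 129) = 546; fraction = 546 / 3801 = 26/181.

DWL / government spending = 26/181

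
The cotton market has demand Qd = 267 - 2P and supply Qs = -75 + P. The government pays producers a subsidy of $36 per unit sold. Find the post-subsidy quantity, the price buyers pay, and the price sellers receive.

Q' = 63; buyers pay $102; sellers receive $138

Pre-subsidy: 267 - 2P = -75 + P gives P* = 114, Q* = 39.
With the subsidy, sellers receive Ps = Pb + 36 for each unit, where Pb is the price buyers pay.
Supply in terms of Pb becomes Qs = -75 + 1(Pb + 36) = -39 + Pb. Setting this equal to demand: 267 - 2Pb = -39 + Pb, so Pb = 102.
Sellers receive Ps = 102 + 36 = 138; Q' = 267 − 2·102 = 63.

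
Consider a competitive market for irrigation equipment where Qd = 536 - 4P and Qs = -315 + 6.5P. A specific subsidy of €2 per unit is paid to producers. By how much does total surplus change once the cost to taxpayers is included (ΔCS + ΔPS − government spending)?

Net change in total surplus = -104/21

Pre-subsidy: 536 - 4P = -315 + 6.5P gives P* = 1702/21, Q* = 4448/21.
With the subsidy, sellers receive Ps = Pb + 2 for each unit, where Pb is the price buyers pay.
Supply in terms of Pb becomes Qs = -315 + 6.5(Pb + 2) = -302 + 6.5Pb. Setting this equal to demand: 536 - 4Pb = -302 + 6.5Pb, so Pb = 1676/21.
Sellers receive Ps = 1676/21 + 2 = 1718/21; Q' = 536 − 4·(1676/21) = 4552/21.
ΔCS = ½(4448/21 + 4552/21)(1702/21 − 1676/21) = 13000/49; ΔPS = ½(4448/21 + 4552/21)(1718/21 − 1702/21) = 8000/49.
Government spending = 2 × 4552/21 = 9104/21.
Net change = 13000/49 + 8000/49 − 9104/21 = -104/21. The loss equals the DWL triangle ½·2·104/21.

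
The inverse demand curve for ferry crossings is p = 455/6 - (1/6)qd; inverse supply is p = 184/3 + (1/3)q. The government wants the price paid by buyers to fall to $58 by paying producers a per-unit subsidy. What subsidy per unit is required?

Required subsidy s = $39 per unit

At a buyer price of 58, quantity demanded is 455 − 6·58 = 107.
Sellers supply 107 only when they receive ps = 184/3 + (1/3)·107 = 97.
s = ps − pb = 97 − 58 = 39.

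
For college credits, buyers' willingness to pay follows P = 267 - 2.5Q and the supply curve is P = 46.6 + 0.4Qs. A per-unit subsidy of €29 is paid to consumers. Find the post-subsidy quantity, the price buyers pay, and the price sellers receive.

Pre-subsidy: 267 - 2.5Q = 46.6 + 0.4Q gives Q* = 76 and P* = 77.
With the rebate, buyers effectively pay Pb = Ps − 29, where Ps is the price sellers receive.
On the curves, Pb = 267 - 2.5Q and Ps = 46.6 + 0.4Q; the wedge Ps − Pb = 29 gives 46.6 + 0.4Q − (267 - 2.5Q) = 29, so Q' = 86.
Then Pb = 267 − 2.5·86 = 52 and Ps = 46.6 + 0.4·86 = 81.

Q' = 86; buyers pay €52; sellers receive €81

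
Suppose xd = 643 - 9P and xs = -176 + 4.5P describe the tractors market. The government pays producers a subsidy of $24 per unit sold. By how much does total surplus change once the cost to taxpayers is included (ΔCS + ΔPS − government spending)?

Net change in total surplus = -$864

Pre-subsidy: 643 - 9P = -176 + 4.5P gives P* = 182/3, x* = 97.
With the subsidy, sellers receive Ps = Pb + 24 for each unit, where Pb is the price buyers pay.
Supply in terms of Pb becomes xs = -176 + 4.5(Pb + 24) = -68 + 4.5Pb. Setting this equal to demand: 643 - 9Pb = -68 + 4.5Pb, so Pb = 158/3.
Sellers receive Ps = 158/3 + 24 = 230/3; x' = 643 − 9·(158/3) = 169.
ΔCS = ½(97 + 169)(182/3 − 158/3) = 1064; ΔPS = ½(97 + 169)(230/3 − 182/3) = 2128.
Government spending = 24 × 169 = 4056.
Net change = 1064 + 2128 − 4056 = -864. The loss equals the DWL triangle ½·24·72.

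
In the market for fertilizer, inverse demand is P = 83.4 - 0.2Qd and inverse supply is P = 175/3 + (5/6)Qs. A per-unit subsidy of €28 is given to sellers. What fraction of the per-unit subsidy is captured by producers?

Pre-subsidy: 83.4 - 0.2Q = 175/3 + (5/6)Q gives Q* = 752/31 and P* = 2435/31.
With the subsidy, sellers receive Ps = Pb + 28 for each unit, where Pb is the price buyers pay.
On the curves, Pb = 83.4 - 0.2Q and Ps = 175/3 + (5/6)Q; the wedge Ps − Pb = 28 gives 175/3 + (5/6)Q − (83.4 - 0.2Q) = 28, so Q' = 1592/31.
Then Pb = 83.4 − 0.2·(1592/31) = 2267/31 and Ps = 175/3 + (5/6)·(1592/31) = 3135/31.
Buyers' price falls by P* − Pb = 2435/31 − 2267/31 = 168/31; sellers' price rises by Ps − P* = 3135/31 − 2435/31 = 700/31.
So producers capture (700/31)/28 = 25/31 of each unit of subsidy.

Producer share = 25/31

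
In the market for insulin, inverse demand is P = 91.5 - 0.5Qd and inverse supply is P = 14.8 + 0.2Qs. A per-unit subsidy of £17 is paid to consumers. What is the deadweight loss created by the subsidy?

Deadweight loss = 1445/7

Pre-subsidy: 91.5 - 0.5Q = 14.8 + 0.2Q gives Q* = 767/7 and P* = 257/7.
With the rebate, buyers effectively pay Pb = Ps − 17, where Ps is the price sellers receive.
On the curves, Pb = 91.5 - 0.5Q and Ps = 14.8 + 0.2Q; the wedge Ps − Pb = 17 gives 14.8 + 0.2Q − (91.5 - 0.5Q) = 17, so Q' = 937/7.
Then Pb = 91.5 − 0.5·(937/7) = 172/7 and Ps = 14.8 + 0.2·(937/7) = 291/7.
The subsidy expands output by 937/7 − 767/7 = 170/7 past the efficient level; on those units the gap between marginal cost and willingness to pay runs from 0 up to 17.
DWL = ½ × 17 × 170/7 = 1445/7.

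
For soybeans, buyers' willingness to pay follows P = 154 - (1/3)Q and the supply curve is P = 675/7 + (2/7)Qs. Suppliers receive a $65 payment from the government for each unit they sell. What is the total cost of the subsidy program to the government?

Government cost = $12870

Pre-subsidy: 154 - (1/3)Q = 675/7 + (2/7)Q gives Q* = 93 and P* = 123.
With the subsidy, sellers receive Ps = Pb + 65 for each unit, where Pb is the price buyers pay.
On the curves, Pb = 154 - (1/3)Q and Ps = 675/7 + (2/7)Q; the wedge Ps − Pb = 65 gives 675/7 + (2/7)Q − (154 - (1/3)Q) = 65, so Q' = 198.
Then Pb = 154 − (1/3)·198 = 88 and Ps = 675/7 + (2/7)·198 = 153.
Government outlay = subsidy × quantity = 65 × 198 = 12870.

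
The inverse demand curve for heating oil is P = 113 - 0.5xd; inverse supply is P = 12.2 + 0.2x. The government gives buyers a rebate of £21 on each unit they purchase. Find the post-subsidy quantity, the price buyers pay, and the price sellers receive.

x' = 174; buyers pay £26; sellers receive £47

Pre-subsidy: 113 - 0.5x = 12.2 + 0.2x gives x* = 144 and P* = 41.
With the rebate, buyers effectively pay Pb = Ps − 21, where Ps is the price sellers receive.
On the curves, Pb = 113 - 0.5x and Ps = 12.2 + 0.2x; the wedge Ps − Pb = 21 gives 12.2 + 0.2x − (113 - 0.5x) = 21, so x' = 174.
Then Pb = 113 − 0.5·174 = 26 and Ps = 12.2 + 0.2·174 = 47.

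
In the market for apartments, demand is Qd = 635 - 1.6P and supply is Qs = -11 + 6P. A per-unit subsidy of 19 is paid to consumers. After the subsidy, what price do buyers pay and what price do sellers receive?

Pre-subsidy: 635 - 1.6P = -11 + 6P gives P* = 85, Q* = 499.
With the rebate, buyers effectively pay Pb = Ps − 19, where Ps is the price sellers receive.
Demand in terms of Ps becomes Qd = 635 − 1.6(Ps − 19) = 665.4 - 1.6Ps. Setting this equal to supply: 665.4 - 1.6Ps = -11 + 6Ps, so Ps = 89.
Buyers pay Pb = 89 − 19 = 70; Q' = -11 + 6·89 = 523.

Buyers pay 70; sellers receive 89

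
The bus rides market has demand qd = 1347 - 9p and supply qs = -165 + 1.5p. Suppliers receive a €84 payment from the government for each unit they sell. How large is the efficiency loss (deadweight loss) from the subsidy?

Deadweight loss = €4536

Pre-subsidy: 1347 - 9p = -165 + 1.5p gives p* = 144, q* = 51.
With the subsidy, sellers receive ps = pb + 84 for each unit, where pb is the price buyers pay.
Supply in terms of pb becomes qs = -165 + 1.5(pb + 84) = -39 + 1.5pb. Setting this equal to demand: 1347 - 9pb = -39 + 1.5pb, so pb = 132.
Sellers receive ps = 132 + 84 = 216; q' = 1347 − 9·132 = 159.
The subsidy expands output by 159 − 51 = 108 past the efficient level; on those units the gap between marginal cost and willingness to pay runs from 0 up to 84.
DWL = ½ × 84 × 108 = 4536.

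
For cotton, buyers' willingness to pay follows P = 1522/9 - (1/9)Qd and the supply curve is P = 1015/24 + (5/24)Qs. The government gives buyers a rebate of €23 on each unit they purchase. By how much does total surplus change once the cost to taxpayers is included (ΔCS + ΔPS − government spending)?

Net change in total surplus = -€828

Pre-subsidy: 1522/9 - (1/9)Q = 1015/24 + (5/24)Q gives Q* = 397 and P* = 125.
With the rebate, buyers effectively pay Pb = Ps − 23, where Ps is the price sellers receive.
On the curves, Pb = 1522/9 - (1/9)Q and Ps = 1015/24 + (5/24)Q; the wedge Ps − Pb = 23 gives 1015/24 + (5/24)Q − (1522/9 - (1/9)Q) = 23, so Q' = 469.
Then Pb = 1522/9 − (1/9)·469 = 117 and Ps = 1015/24 + (5/24)·469 = 140.
ΔCS = ½(397 + 469)(125 − 117) = 3464; ΔPS = ½(397 + 469)(140 − 125) = 6495.
Government spending = 23 × 469 = 10787.
Net change = 3464 + 6495 − 10787 = -828. The loss equals the DWL triangle ½·23·72.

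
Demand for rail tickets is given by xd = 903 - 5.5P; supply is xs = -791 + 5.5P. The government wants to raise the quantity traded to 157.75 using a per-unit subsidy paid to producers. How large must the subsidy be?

Required subsidy s = 37 per unit

At x = 157.75, invert demand for the buyer price: Pb = (903 − 157.75)/5.5 = 135.5; invert supply for the seller price: Ps = (157.75 − (-791))/5.5 = 172.5.
The subsidy must fill the gap: s = Ps − Pb = 172.5 − 135.5 = 37.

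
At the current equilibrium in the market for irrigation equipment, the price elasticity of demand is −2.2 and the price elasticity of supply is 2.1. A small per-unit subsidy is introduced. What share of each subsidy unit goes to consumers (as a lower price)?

For a small subsidy around the equilibrium, the benefit split depends on the relative slopes, which at a point are proportional to the elasticities.
Buyer share = εs/(εs + |εd|) = 2.1/(2.1 + 2.2) = 21/43; seller share = |εd|/(εs + |εd|) = 22/43.

Consumer share = 21/43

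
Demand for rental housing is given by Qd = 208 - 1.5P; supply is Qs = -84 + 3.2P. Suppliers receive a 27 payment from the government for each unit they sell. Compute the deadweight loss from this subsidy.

Pre-subsidy: 208 - 1.5P = -84 + 3.2P gives P* = 2920/47, Q* = 5396/47.
With the subsidy, sellers receive Ps = Pb + 27 for each unit, where Pb is the price buyers pay.
Supply in terms of Pb becomes Qs = -84 + 3.2(Pb + 27) = 2.4 + 3.2Pb. Setting this equal to demand: 208 - 1.5Pb = 2.4 + 3.2Pb, so Pb = 2056/47.
Sellers receive Ps = 2056/47 + 27 = 3325/47; Q' = 208 − 1.5·(2056/47) = 6692/47.
The subsidy expands output by 6692/47 − 5396/47 = 1296/47 past the efficient level; on those units the gap between marginal cost and willingness to pay runs from 0 up to 27.
DWL = ½ × 27 × 1296/47 = 17496/47.

Deadweight loss = 17496/47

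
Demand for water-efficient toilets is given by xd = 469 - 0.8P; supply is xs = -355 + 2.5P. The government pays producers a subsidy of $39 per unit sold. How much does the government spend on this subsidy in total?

Government cost = 125645/11

Pre-subsidy: 469 - 0.8P = -355 + 2.5P gives P* = 8240/33, x* = 8885/33.
With the subsidy, sellers receive Ps = Pb + 39 for each unit, where Pb is the price buyers pay.
Supply in terms of Pb becomes xs = -355 + 2.5(Pb + 39) = -257.5 + 2.5Pb. Setting this equal to demand: 469 - 0.8Pb = -257.5 + 2.5Pb, so Pb = 7265/33.
Sellers receive Ps = 7265/33 + 39 = 8552/33; x' = 469 − 0.8·(7265/33) = 9665/33.
Government outlay = subsidy × quantity = 39 × 9665/33 = 125645/11.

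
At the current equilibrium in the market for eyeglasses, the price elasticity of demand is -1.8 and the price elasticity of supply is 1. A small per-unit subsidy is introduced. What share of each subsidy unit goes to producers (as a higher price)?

Producer share = 9/14

For a small subsidy around the equilibrium, the benefit split depends on the relative slopes, which at a point are proportional to the elasticities.
Buyer share = εs/(εs + |εd|) = 1/(1 + 1.8) = 5/14; seller share = |εd|/(εs + |εd|) = 9/14.
So producers capture 9/14 of the subsidy.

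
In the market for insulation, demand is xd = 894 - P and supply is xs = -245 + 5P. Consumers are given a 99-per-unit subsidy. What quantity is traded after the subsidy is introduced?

x' = 2360/3

Pre-subsidy: 894 - P = -245 + 5P gives P* = 1139/6, x* = 4225/6.
With the rebate, buyers effectively pay Pb = Ps − 99, where Ps is the price sellers receive.
Demand in terms of Ps becomes xd = 894 − 1(Ps − 99) = 993 - Ps. Setting this equal to supply: 993 - Ps = -245 + 5Ps, so Ps = 619/3.
Buyers pay Pb = 619/3 − 99 = 322/3; x' = -245 + 5·(619/3) = 2360/3.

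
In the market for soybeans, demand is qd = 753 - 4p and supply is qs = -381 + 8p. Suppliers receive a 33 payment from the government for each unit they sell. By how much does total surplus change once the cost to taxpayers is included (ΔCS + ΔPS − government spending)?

Pre-subsidy: 753 - 4p = -381 + 8p gives p* = 94.5, q* = 375.
With the subsidy, sellers receive ps = pb + 33 for each unit, where pb is the price buyers pay.
Supply in terms of pb becomes qs = -381 + 8(pb + 33) = -117 + 8pb. Setting this equal to demand: 753 - 4pb = -117 + 8pb, so pb = 72.5.
Sellers receive ps = 72.5 + 33 = 105.5; q' = 753 − 4·72.5 = 463.
ΔCS = ½(375 + 463)(94.5 − 72.5) = 9218; ΔPS = ½(375 + 463)(105.5 − 94.5) = 4609.
Government spending = 33 × 463 = 15279.
Net change = 9218 + 4609 − 15279 = -1452. The loss equals the DWL triangle ½·33·88.

Net change in total surplus = -1452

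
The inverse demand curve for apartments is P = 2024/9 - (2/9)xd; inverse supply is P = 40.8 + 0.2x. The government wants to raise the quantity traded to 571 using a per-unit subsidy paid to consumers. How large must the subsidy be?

Required subsidy s = 57 per unit

At x = 571, from the demand curve buyers pay Pb = 2024/9 − (2/9)·571 = 98; from the supply curve sellers need Ps = 40.8 + 0.2·571 = 155.
The subsidy must fill the gap: s = Ps − Pb = 155 − 98 = 57.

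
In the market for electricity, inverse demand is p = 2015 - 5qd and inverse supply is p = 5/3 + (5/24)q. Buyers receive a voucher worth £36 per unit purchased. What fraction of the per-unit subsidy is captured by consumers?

Pre-subsidy: 2015 - 5q = 5/3 + (5/24)q gives q* = 386.56 and p* = 82.2.
With the rebate, buyers effectively pay pb = ps − 36, where ps is the price sellers receive.
On the curves, pb = 2015 - 5q and ps = 5/3 + (5/24)q; the wedge ps − pb = 36 gives 5/3 + (5/24)q − (2015 - 5q) = 36, so q' = 393.472.
Then pb = 2015 − 5·393.472 = 47.64 and ps = 5/3 + (5/24)·393.472 = 83.64.
Buyers' price falls by p* − pb = 82.2 − 47.64 = 34.56; sellers' price rises by ps − p* = 83.64 − 82.2 = 1.44.
So consumers capture 34.56/36 = 0.96 of each unit of subsidy.

Consumer share = 0.96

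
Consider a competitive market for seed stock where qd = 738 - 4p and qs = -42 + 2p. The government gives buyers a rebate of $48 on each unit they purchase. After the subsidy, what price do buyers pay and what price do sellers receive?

Buyers pay $114; sellers receive $162

Pre-subsidy: 738 - 4p = -42 + 2p gives p* = 130, q* = 218.
With the rebate, buyers effectively pay pb = ps − 48, where ps is the price sellers receive.
Demand in terms of ps becomes qd = 738 − 4(ps − 48) = 930 - 4ps. Setting this equal to supply: 930 - 4ps = -42 + 2ps, so ps = 162.
Buyers pay pb = 162 − 48 = 114; q' = -42 + 2·162 = 282.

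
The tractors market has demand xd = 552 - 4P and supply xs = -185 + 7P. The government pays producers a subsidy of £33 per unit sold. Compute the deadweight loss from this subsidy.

Deadweight loss = £1386

Pre-subsidy: 552 - 4P = -185 + 7P gives P* = 67, x* = 284.
With the subsidy, sellers receive Ps = Pb + 33 for each unit, where Pb is the price buyers pay.
Supply in terms of Pb becomes xs = -185 + 7(Pb + 33) = 46 + 7Pb. Setting this equal to demand: 552 - 4Pb = 46 + 7Pb, so Pb = 46.
Sellers receive Ps = 46 + 33 = 79; x' = 552 − 4·46 = 368.
The subsidy expands output by 368 − 284 = 84 past the efficient level; on those units the gap between marginal cost and willingness to pay runs from 0 up to 33.
DWL = ½ × 33 × 84 = 1386.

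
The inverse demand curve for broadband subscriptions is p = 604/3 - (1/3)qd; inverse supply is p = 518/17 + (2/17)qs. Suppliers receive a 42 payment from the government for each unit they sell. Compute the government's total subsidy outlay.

Pre-subsidy: 604/3 - (1/3)q = 518/17 + (2/17)q gives q* = 8714/23 and p* = 1726/23.
With the subsidy, sellers receive ps = pb + 42 for each unit, where pb is the price buyers pay.
On the curves, pb = 604/3 - (1/3)q and ps = 518/17 + (2/17)q; the wedge ps − pb = 42 gives 518/17 + (2/17)q − (604/3 - (1/3)q) = 42, so q' = 472.
Then pb = 604/3 − (1/3)·472 = 44 and ps = 518/17 + (2/17)·472 = 86.
Government outlay = subsidy × quantity = 42 × 472 = 19824.

Government cost = 19824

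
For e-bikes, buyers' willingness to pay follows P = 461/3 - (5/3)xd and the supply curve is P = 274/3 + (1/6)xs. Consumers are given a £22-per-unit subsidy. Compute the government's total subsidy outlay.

Pre-subsidy: 461/3 - (5/3)x = 274/3 + (1/6)x gives x* = 34 and P* = 97.
With the rebate, buyers effectively pay Pb = Ps − 22, where Ps is the price sellers receive.
On the curves, Pb = 461/3 - (5/3)x and Ps = 274/3 + (1/6)x; the wedge Ps − Pb = 22 gives 274/3 + (1/6)x − (461/3 - (5/3)x) = 22, so x' = 46.
Then Pb = 461/3 − (5/3)·46 = 77 and Ps = 274/3 + (1/6)·46 = 99.
Government outlay = subsidy × quantity = 22 × 46 = 1012.

Government cost = £1012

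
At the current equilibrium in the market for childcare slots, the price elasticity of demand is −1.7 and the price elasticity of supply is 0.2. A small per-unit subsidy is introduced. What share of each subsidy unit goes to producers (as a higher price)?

Producer share = 17/19

For a small subsidy around the equilibrium, the benefit split depends on the relative slopes, which at a point are proportional to the elasticities.
Buyer share = εs/(εs + |εd|) = 0.2/(0.2 + 1.7) = 2/19; seller share = |εd|/(εs + |εd|) = 17/19.
So producers capture 17/19 of the subsidy.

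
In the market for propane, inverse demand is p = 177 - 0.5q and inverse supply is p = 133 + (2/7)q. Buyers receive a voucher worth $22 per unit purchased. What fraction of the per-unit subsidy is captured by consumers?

Pre-subsidy: 177 - 0.5q = 133 + (2/7)q gives q* = 56 and p* = 149.
With the rebate, buyers effectively pay pb = ps − 22, where ps is the price sellers receive.
On the curves, pb = 177 - 0.5q and ps = 133 + (2/7)q; the wedge ps − pb = 22 gives 133 + (2/7)q − (177 - 0.5q) = 22, so q' = 84.
Then pb = 177 − 0.5·84 = 135 and ps = 133 + (2/7)·84 = 157.
Buyers' price falls by p* − pb = 149 − 135 = 14; sellers' price rises by ps − p* = 157 − 149 = 8.
So consumers capture 14/22 = 7/11 of each unit of subsidy.

Consumer share = 7/11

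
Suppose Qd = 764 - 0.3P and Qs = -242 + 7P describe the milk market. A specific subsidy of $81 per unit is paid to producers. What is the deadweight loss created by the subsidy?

Pre-subsidy: 764 - 0.3P = -242 + 7P gives P* = 10060/73, Q* = 52754/73.
With the subsidy, sellers receive Ps = Pb + 81 for each unit, where Pb is the price buyers pay.
Supply in terms of Pb becomes Qs = -242 + 7(Pb + 81) = 325 + 7Pb. Setting this equal to demand: 764 - 0.3Pb = 325 + 7Pb, so Pb = 4390/73.
Sellers receive Ps = 4390/73 + 81 = 10303/73; Q' = 764 − 0.3·(4390/73) = 54455/73.
The subsidy expands output by 54455/73 − 52754/73 = 1701/73 past the efficient level; on those units the gap between marginal cost and willingness to pay runs from 0 up to 81.
DWL = ½ × 81 × 1701/73 = 137781/146.

Deadweight loss = 137781/146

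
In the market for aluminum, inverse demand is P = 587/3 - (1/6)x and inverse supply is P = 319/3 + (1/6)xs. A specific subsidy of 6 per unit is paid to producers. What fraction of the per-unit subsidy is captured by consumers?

Consumer share = 0.5

Pre-subsidy: 587/3 - (1/6)x = 319/3 + (1/6)x gives x* = 268 and P* = 151.
With the subsidy, sellers receive Ps = Pb + 6 for each unit, where Pb is the price buyers pay.
On the curves, Pb = 587/3 - (1/6)x and Ps = 319/3 + (1/6)x; the wedge Ps − Pb = 6 gives 319/3 + (1/6)x − (587/3 - (1/6)x) = 6, so x' = 286.
Then Pb = 587/3 − (1/6)·286 = 148 and Ps = 319/3 + (1/6)·286 = 154.
Buyers' price falls by P* − Pb = 151 − 148 = 3; sellers' price rises by Ps − P* = 154 − 151 = 3.
So consumers capture 3/6 = 0.5 of each unit of subsidy.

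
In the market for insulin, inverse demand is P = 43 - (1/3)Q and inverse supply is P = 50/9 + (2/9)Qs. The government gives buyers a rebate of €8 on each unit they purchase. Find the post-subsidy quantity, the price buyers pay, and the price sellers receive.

Q' = 81.8; buyers pay 236/15; sellers receive 356/15

Pre-subsidy: 43 - (1/3)Q = 50/9 + (2/9)Q gives Q* = 67.4 and P* = 308/15.
With the rebate, buyers effectively pay Pb = Ps − 8, where Ps is the price sellers receive.
On the curves, Pb = 43 - (1/3)Q and Ps = 50/9 + (2/9)Q; the wedge Ps − Pb = 8 gives 50/9 + (2/9)Q − (43 - (1/3)Q) = 8, so Q' = 81.8.
Then Pb = 43 − (1/3)·81.8 = 236/15 and Ps = 50/9 + (2/9)·81.8 = 356/15.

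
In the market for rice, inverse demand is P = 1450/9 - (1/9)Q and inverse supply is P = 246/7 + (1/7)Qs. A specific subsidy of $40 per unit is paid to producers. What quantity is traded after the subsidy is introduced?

Q' = 653.5

Pre-subsidy: 1450/9 - (1/9)Q = 246/7 + (1/7)Q gives Q* = 496 and P* = 106.
With the subsidy, sellers receive Ps = Pb + 40 for each unit, where Pb is the price buyers pay.
On the curves, Pb = 1450/9 - (1/9)Q and Ps = 246/7 + (1/7)Q; the wedge Ps − Pb = 40 gives 246/7 + (1/7)Q − (1450/9 - (1/9)Q) = 40, so Q' = 653.5.
Then Pb = 1450/9 − (1/9)·653.5 = 88.5 and Ps = 246/7 + (1/7)·653.5 = 128.5.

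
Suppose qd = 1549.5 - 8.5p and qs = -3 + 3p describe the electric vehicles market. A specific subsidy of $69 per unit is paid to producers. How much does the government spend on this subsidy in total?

Government cost = $38295

Pre-subsidy: 1549.5 - 8.5p = -3 + 3p gives p* = 135, q* = 402.
With the subsidy, sellers receive ps = pb + 69 for each unit, where pb is the price buyers pay.
Supply in terms of pb becomes qs = -3 + 3(pb + 69) = 204 + 3pb. Setting this equal to demand: 1549.5 - 8.5pb = 204 + 3pb, so pb = 117.
Sellers receive ps = 117 + 69 = 186; q' = 1549.5 − 8.5·117 = 555.
Government outlay = subsidy × quantity = 69 × 555 = 38295.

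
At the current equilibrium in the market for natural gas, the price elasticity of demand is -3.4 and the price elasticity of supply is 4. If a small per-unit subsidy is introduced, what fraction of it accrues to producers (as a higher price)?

For a small subsidy around the equilibrium, the benefit split depends on the relative slopes, which at a point are proportional to the elasticities.
Buyer share = εs/(εs + |εd|) = 4/(4 + 3.4) = 20/37; seller share = |εd|/(εs + |εd|) = 17/37.
So producers capture 17/37 of the subsidy.

Producer share = 17/37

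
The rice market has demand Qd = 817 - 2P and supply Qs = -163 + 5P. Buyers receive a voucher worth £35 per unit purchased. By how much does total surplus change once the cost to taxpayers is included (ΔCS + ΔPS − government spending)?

Net change in total surplus = -£875

Pre-subsidy: 817 - 2P = -163 + 5P gives P* = 140, Q* = 537.
With the rebate, buyers effectively pay Pb = Ps − 35, where Ps is the price sellers receive.
Demand in terms of Ps becomes Qd = 817 − 2(Ps − 35) = 887 - 2Ps. Setting this equal to supply: 887 - 2Ps = -163 + 5Ps, so Ps = 150.
Buyers pay Pb = 150 − 35 = 115; Q' = -163 + 5·150 = 587.
ΔCS = ½(537 + 587)(140 − 115) = 14050; ΔPS = ½(537 + 587)(150 − 140) = 5620.
Government spending = 35 × 587 = 20545.
Net change = 14050 + 5620 − 20545 = -875. The loss equals the DWL triangle ½·35·50.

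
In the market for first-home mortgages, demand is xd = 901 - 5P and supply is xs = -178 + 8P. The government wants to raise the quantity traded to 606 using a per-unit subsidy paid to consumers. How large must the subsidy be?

Required subsidy s = 39 per unit

At x = 606, invert demand for the buyer price: Pb = (901 − 606)/5 = 59; invert supply for the seller price: Ps = (606 − (-178))/8 = 98.
The subsidy must fill the gap: s = Ps − Pb = 98 − 59 = 39.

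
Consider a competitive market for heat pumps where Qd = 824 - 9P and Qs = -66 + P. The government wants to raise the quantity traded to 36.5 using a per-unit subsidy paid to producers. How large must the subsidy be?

Required subsidy s = 15 per unit

At Q = 36.5, invert demand for the buyer price: Pb = (824 − 36.5)/9 = 87.5; invert supply for the seller price: Ps = (36.5 − (-66))/1 = 102.5.
The subsidy must fill the gap: s = Ps − Pb = 102.5 − 87.5 = 15.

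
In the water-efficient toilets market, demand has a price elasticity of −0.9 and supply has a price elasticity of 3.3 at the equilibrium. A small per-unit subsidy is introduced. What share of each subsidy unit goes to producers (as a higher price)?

For a small subsidy around the equilibrium, the benefit split depends on the relative slopes, which at a point are proportional to the elasticities.
Buyer share = εs/(εs + |εd|) = 3.3/(3.3 + 0.9) = 11/14; seller share = |εd|/(εs + |εd|) = 3/14.
So producers capture 3/14 of the subsidy.

Producer share = 3/14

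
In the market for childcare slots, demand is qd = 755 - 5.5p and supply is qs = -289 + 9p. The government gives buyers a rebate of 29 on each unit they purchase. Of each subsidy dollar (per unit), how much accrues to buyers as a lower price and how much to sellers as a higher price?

Buyers gain 18 per unit; sellers gain 11 per unit

Pre-subsidy: 755 - 5.5p = -289 + 9p gives p* = 72, q* = 359.
With the rebate, buyers effectively pay pb = ps − 29, where ps is the price sellers receive.
Demand in terms of ps becomes qd = 755 − 5.5(ps − 29) = 914.5 - 5.5ps. Setting this equal to supply: 914.5 - 5.5ps = -289 + 9ps, so ps = 83.
Buyers pay pb = 83 − 29 = 54; q' = -289 + 9·83 = 458.
Buyers' price falls by p* − pb = 72 − 54 = 18; sellers' price rises by ps − p* = 83 − 72 = 11.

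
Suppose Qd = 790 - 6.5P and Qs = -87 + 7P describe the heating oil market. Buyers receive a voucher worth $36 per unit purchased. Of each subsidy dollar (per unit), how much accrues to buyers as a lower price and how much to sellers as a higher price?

Pre-subsidy: 790 - 6.5P = -87 + 7P gives P* = 1754/27, Q* = 9929/27.
With the rebate, buyers effectively pay Pb = Ps − 36, where Ps is the price sellers receive.
Demand in terms of Ps becomes Qd = 790 − 6.5(Ps − 36) = 1024 - 6.5Ps. Setting this equal to supply: 1024 - 6.5Ps = -87 + 7Ps, so Ps = 2222/27.
Buyers pay Pb = 2222/27 − 36 = 1250/27; Q' = -87 + 7·(2222/27) = 13205/27.
Buyers' price falls by P* − Pb = 1754/27 − 1250/27 = 56/3; sellers' price rises by Ps − P* = 2222/27 − 1754/27 = 52/3.

Buyers gain 56/3 per unit; sellers gain 52/3 per unit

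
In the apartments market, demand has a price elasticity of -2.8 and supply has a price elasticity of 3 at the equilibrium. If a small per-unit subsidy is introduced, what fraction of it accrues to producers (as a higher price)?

For a small subsidy around the equilibrium, the benefit split depends on the relative slopes, which at a point are proportional to the elasticities.
Buyer share = εs/(εs + |εd|) = 3/(3 + 2.8) = 15/29; seller share = |εd|/(εs + |εd|) = 14/29.
So producers capture 14/29 of the subsidy.

Producer share = 14/29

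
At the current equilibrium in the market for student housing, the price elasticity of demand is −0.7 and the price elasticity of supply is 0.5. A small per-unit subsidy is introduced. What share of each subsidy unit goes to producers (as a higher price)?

Producer share = 7/12

For a small subsidy around the equilibrium, the benefit split depends on the relative slopes, which at a point are proportional to the elasticities.
Buyer share = εs/(εs + |εd|) = 0.5/(0.5 + 0.7) = 5/12; seller share = |εd|/(εs + |εd|) = 7/12.
So producers capture 7/12 of the subsidy.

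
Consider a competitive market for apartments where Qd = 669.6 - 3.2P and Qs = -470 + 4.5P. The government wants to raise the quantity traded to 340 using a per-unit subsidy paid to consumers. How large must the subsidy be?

At Q = 340, invert demand for the buyer price: Pb = (669.6 − 340)/3.2 = 103; invert supply for the seller price: Ps = (340 − (-470))/4.5 = 180.
The subsidy must fill the gap: s = Ps − Pb = 180 − 103 = 77.

Required subsidy s = 77 per unit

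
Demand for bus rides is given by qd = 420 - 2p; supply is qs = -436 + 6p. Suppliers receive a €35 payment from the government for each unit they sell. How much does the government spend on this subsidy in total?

Government cost = €9047.5

Pre-subsidy: 420 - 2p = -436 + 6p gives p* = 107, q* = 206.
With the subsidy, sellers receive ps = pb + 35 for each unit, where pb is the price buyers pay.
Supply in terms of pb becomes qs = -436 + 6(pb + 35) = -226 + 6pb. Setting this equal to demand: 420 - 2pb = -226 + 6pb, so pb = 80.75.
Sellers receive ps = 80.75 + 35 = 115.75; q' = 420 − 2·80.75 = 258.5.
Government outlay = subsidy × quantity = 35 × 258.5 = 9047.5.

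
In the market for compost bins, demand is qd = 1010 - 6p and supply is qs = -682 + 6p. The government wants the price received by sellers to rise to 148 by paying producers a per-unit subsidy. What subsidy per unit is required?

Required subsidy s = 14 per unit

At a seller price of 148, quantity supplied is -682 + 6·148 = 206.
Buyers absorb 206 only when they pay pb with 1010 − 6·pb = 206, i.e. pb = 134.
s = ps − pb = 148 − 134 = 14.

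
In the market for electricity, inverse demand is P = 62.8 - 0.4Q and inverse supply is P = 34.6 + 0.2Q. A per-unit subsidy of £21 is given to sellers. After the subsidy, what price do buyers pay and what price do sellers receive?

Buyers pay £30; sellers receive £51

Pre-subsidy: 62.8 - 0.4Q = 34.6 + 0.2Q gives Q* = 47 and P* = 44.
With the subsidy, sellers receive Ps = Pb + 21 for each unit, where Pb is the price buyers pay.
On the curves, Pb = 62.8 - 0.4Q and Ps = 34.6 + 0.2Q; the wedge Ps − Pb = 21 gives 34.6 + 0.2Q − (62.8 - 0.4Q) = 21, so Q' = 82.
Then Pb = 62.8 − 0.4·82 = 30 and Ps = 34.6 + 0.2·82 = 51.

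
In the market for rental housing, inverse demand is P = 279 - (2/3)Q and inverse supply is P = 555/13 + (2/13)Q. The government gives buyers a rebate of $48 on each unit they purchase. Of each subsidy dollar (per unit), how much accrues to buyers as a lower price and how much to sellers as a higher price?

Pre-subsidy: 279 - (2/3)Q = 555/13 + (2/13)Q gives Q* = 288 and P* = 87.
With the rebate, buyers effectively pay Pb = Ps − 48, where Ps is the price sellers receive.
On the curves, Pb = 279 - (2/3)Q and Ps = 555/13 + (2/13)Q; the wedge Ps − Pb = 48 gives 555/13 + (2/13)Q − (279 - (2/3)Q) = 48, so Q' = 346.5.
Then Pb = 279 − (2/3)·346.5 = 48 and Ps = 555/13 + (2/13)·346.5 = 96.
Buyers' price falls by P* − Pb = 87 − 48 = 39; sellers' price rises by Ps − P* = 96 − 87 = 9.

Buyers gain $39 per unit; sellers gain $9 per unit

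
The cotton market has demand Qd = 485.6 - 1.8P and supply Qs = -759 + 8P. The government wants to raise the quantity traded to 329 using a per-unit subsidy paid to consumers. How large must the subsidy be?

At Q = 329, invert demand for the buyer price: Pb = (485.6 − 329)/1.8 = 87; invert supply for the seller price: Ps = (329 − (-759))/8 = 136.
The subsidy must fill the gap: s = Ps − Pb = 136 − 87 = 49.

Required subsidy s = 49 per unit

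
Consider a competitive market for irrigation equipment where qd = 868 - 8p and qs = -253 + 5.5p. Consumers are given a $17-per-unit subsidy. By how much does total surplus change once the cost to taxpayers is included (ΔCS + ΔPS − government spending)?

Net change in total surplus = -12716/27

Pre-subsidy: 868 - 8p = -253 + 5.5p gives p* = 2242/27, q* = 5500/27.
With the rebate, buyers effectively pay pb = ps − 17, where ps is the price sellers receive.
Demand in terms of ps becomes qd = 868 − 8(ps − 17) = 1004 - 8ps. Setting this equal to supply: 1004 - 8ps = -253 + 5.5ps, so ps = 838/9.
Buyers pay pb = 838/9 − 17 = 685/9; q' = -253 + 5.5·(838/9) = 2332/9.
ΔCS = ½(5500/27 + 2332/9)(2242/27 − 685/9) = 1168376/729; ΔPS = ½(5500/27 + 2332/9)(838/9 − 2242/27) = 1699456/729.
Government spending = 17 × 2332/9 = 39644/9.
Net change = 1168376/729 + 1699456/729 − 39644/9 = -12716/27. The loss equals the DWL triangle ½·17·1496/27.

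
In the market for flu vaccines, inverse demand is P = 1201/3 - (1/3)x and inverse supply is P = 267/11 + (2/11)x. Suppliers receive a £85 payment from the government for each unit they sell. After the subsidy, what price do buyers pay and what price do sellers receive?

Pre-subsidy: 1201/3 - (1/3)x = 267/11 + (2/11)x gives x* = 730 and P* = 157.
With the subsidy, sellers receive Ps = Pb + 85 for each unit, where Pb is the price buyers pay.
On the curves, Pb = 1201/3 - (1/3)x and Ps = 267/11 + (2/11)x; the wedge Ps − Pb = 85 gives 267/11 + (2/11)x − (1201/3 - (1/3)x) = 85, so x' = 895.
Then Pb = 1201/3 − (1/3)·895 = 102 and Ps = 267/11 + (2/11)·895 = 187.

Buyers pay £102; sellers receive £187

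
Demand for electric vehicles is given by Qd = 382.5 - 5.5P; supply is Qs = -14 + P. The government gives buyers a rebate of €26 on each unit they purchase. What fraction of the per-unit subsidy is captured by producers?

Pre-subsidy: 382.5 - 5.5P = -14 + P gives P* = 61, Q* = 47.
With the rebate, buyers effectively pay Pb = Ps − 26, where Ps is the price sellers receive.
Demand in terms of Ps becomes Qd = 382.5 − 5.5(Ps − 26) = 525.5 - 5.5Ps. Setting this equal to supply: 525.5 - 5.5Ps = -14 + Ps, so Ps = 83.
Buyers pay Pb = 83 − 26 = 57; Q' = -14 + 1·83 = 69.
Buyers' price falls by P* − Pb = 61 − 57 = 4; sellers' price rises by Ps − P* = 83 − 61 = 22.
So producers capture 22/26 = 11/13 of each unit of subsidy.

Producer share = 11/13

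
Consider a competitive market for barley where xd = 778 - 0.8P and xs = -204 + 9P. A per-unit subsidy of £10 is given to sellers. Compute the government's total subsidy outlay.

Government cost = 345540/49

Pre-subsidy: 778 - 0.8P = -204 + 9P gives P* = 4910/49, x* = 34194/49.
With the subsidy, sellers receive Ps = Pb + 10 for each unit, where Pb is the price buyers pay.
Supply in terms of Pb becomes xs = -204 + 9(Pb + 10) = -114 + 9Pb. Setting this equal to demand: 778 - 0.8Pb = -114 + 9Pb, so Pb = 4460/49.
Sellers receive Ps = 4460/49 + 10 = 4950/49; x' = 778 − 0.8·(4460/49) = 34554/49.
Government outlay = subsidy × quantity = 10 × 34554/49 = 345540/49.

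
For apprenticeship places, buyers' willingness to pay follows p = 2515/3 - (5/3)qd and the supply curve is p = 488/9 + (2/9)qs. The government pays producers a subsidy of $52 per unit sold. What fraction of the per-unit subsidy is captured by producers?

Pre-subsidy: 2515/3 - (5/3)q = 488/9 + (2/9)q gives q* = 7057/17 and p* = 2490/17.
With the subsidy, sellers receive ps = pb + 52 for each unit, where pb is the price buyers pay.
On the curves, pb = 2515/3 - (5/3)q and ps = 488/9 + (2/9)q; the wedge ps − pb = 52 gives 488/9 + (2/9)q − (2515/3 - (5/3)q) = 52, so q' = 7525/17.
Then pb = 2515/3 − (5/3)·(7525/17) = 1710/17 and ps = 488/9 + (2/9)·(7525/17) = 2594/17.
Buyers' price falls by p* − pb = 2490/17 − 1710/17 = 780/17; sellers' price rises by ps − p* = 2594/17 − 2490/17 = 104/17.
So producers capture (104/17)/52 = 2/17 of each unit of subsidy.

Producer share = 2/17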